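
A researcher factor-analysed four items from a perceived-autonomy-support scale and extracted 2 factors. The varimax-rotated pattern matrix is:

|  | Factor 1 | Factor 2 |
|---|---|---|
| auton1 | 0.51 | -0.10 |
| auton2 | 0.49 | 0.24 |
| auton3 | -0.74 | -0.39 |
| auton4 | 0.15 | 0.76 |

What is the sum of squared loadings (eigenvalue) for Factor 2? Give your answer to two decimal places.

0.80

SS loadings for Factor 2 = (-0.10)² + 0.24² + (-0.39)² + 0.76² = 0.0100 + 0.0576 + 0.1521 + 0.5776 = 0.7973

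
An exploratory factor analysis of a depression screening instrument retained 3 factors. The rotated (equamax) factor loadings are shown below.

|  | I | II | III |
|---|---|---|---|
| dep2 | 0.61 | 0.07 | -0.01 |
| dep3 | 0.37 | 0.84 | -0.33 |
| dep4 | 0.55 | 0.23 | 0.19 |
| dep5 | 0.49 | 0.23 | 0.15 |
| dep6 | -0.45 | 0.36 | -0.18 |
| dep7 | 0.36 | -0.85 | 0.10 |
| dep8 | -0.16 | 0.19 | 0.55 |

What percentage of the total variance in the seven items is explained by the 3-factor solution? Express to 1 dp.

51.8%

SS loadings by factor: 1.4093, 1.7045, 0.5125; total = 3.6263.
Total variance with 7 standardized items is 7, so the solution explains 3.6263/7 = 0.5180 = 51.80%.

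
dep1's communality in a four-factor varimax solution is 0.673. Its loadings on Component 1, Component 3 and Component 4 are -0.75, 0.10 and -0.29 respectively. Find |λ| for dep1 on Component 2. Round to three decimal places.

Under orthogonal rotation h² = Σλ², so λ_Component 2² = h² − (0.6566) = 0.673 − 0.6566 = 0.0164.
|λ| = √0.0164 = 0.1281.

0.128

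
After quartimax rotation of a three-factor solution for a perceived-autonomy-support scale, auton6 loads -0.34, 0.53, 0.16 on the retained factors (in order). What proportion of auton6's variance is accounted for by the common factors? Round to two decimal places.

h² = (-0.34)² + 0.53² + 0.16² = 0.1156 + 0.2809 + 0.0256 = 0.4221

0.42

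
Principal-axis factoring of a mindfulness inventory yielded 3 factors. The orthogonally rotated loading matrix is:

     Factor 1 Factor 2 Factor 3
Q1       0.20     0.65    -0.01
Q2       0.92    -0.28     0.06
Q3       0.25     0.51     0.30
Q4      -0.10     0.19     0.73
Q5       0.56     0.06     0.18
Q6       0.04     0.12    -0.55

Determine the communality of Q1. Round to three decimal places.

h² = 0.20² + 0.65² + (-0.01)² = 0.0400 + 0.4225 + 0.0001 = 0.4626

0.463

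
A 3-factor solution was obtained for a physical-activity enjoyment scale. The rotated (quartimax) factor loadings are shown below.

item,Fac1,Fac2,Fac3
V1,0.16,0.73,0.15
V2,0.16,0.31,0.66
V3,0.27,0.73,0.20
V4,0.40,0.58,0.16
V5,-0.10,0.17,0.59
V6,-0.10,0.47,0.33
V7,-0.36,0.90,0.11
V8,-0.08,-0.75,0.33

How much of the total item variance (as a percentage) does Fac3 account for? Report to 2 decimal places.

SS loadings for Fac3 = 0.15² + 0.66² + 0.20² + 0.16² + 0.59² + 0.33² + 0.11² + 0.33² = 1.1017
With 8 standardized items, total variance = 8. Proportion = 1.1017/8 = 0.1377 → 13.77%.

13.77%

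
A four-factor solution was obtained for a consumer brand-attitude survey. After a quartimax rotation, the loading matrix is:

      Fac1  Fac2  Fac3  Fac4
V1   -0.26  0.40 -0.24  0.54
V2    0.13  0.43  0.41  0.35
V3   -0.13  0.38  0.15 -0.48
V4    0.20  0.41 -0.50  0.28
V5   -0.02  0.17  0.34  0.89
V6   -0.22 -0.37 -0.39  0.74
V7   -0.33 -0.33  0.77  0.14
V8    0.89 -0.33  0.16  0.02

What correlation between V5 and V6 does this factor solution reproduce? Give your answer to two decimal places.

0.47

r̂ = Σ λ_i·λ_j across factors = (-0.02)(-0.22) + (0.17)(-0.37) + (0.34)(-0.39) + (0.89)(0.74)
  = +0.0044 -0.0629 -0.1326 +0.6586 = 0.4675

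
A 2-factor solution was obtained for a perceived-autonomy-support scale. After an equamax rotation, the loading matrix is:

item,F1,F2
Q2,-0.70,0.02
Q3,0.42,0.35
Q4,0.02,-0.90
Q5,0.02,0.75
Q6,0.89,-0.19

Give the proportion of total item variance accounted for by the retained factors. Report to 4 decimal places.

0.5982

Communalities: 0.4904, 0.2989, 0.8104, 0.5629, 0.8282; Σh² = 2.9908.
Total variance with 5 standardized items is 5, so the solution explains 2.9908/5 = 0.5982.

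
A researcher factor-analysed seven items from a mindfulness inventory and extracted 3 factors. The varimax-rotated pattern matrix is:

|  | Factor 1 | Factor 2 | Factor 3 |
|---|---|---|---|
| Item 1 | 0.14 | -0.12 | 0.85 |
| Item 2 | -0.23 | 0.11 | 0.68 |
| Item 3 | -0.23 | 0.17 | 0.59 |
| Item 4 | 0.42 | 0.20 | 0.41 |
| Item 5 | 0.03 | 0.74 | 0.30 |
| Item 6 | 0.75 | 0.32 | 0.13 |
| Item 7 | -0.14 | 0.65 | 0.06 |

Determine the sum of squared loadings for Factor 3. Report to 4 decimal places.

1.8116

SS loadings for Factor 3 = 0.85² + 0.68² + 0.59² + 0.41² + 0.30² + 0.13² + 0.06² = 0.7225 + 0.4624 + 0.3481 + 0.1681 + 0.0900 + 0.0169 + 0.0036 = 1.8116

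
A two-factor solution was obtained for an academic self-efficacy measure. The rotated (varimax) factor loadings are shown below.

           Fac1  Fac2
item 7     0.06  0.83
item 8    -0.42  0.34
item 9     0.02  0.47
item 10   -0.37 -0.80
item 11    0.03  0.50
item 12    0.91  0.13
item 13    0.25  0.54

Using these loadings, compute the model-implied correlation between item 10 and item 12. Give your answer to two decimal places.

-0.44

r̂ = Σ λ_i·λ_j across factors = (-0.37)(0.91) + (-0.80)(0.13)
  = -0.3367 -0.1040 = -0.4407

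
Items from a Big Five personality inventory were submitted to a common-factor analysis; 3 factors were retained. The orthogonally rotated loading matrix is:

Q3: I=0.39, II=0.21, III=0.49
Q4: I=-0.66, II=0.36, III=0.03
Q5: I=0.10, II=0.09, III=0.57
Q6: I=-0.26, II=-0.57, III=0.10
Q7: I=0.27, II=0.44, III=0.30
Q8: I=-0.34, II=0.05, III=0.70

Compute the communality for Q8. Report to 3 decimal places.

0.608

h² = (-0.34)² + 0.05² + 0.70² = 0.1156 + 0.0025 + 0.4900 = 0.6081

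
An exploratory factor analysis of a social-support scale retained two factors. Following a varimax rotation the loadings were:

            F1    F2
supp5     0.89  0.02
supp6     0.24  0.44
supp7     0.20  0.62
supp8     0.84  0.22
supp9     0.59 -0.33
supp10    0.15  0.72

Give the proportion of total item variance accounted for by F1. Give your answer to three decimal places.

0.328

SS loadings for F1 = 0.89² + 0.24² + 0.20² + 0.84² + 0.59² + 0.15² = 1.9659
Proportion of variance = 1.9659 / 6 = 0.3276.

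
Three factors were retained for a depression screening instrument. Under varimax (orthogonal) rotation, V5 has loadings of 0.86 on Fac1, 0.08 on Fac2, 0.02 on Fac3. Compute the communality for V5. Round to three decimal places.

h² = 0.86² + 0.08² + 0.02² = 0.7396 + 0.0064 + 0.0004 = 0.7464

0.746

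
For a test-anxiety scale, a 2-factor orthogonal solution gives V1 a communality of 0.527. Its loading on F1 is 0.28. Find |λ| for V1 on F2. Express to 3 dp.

0.670

Under orthogonal rotation h² = Σλ², so λ_F2² = h² − (0.0784) = 0.527 − 0.0784 = 0.4486.
|λ| = √0.4486 = 0.6698.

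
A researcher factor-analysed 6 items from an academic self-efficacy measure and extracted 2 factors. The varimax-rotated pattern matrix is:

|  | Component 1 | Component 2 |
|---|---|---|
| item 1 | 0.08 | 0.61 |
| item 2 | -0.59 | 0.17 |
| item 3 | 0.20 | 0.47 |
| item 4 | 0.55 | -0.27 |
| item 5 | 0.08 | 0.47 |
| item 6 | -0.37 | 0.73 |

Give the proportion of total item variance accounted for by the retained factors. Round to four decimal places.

Communalities: 0.3785, 0.3770, 0.2609, 0.3754, 0.2273, 0.6698; Σh² = 2.2889.
Total variance with 6 standardized items is 6, so the solution explains 2.2889/6 = 0.3815.

0.3815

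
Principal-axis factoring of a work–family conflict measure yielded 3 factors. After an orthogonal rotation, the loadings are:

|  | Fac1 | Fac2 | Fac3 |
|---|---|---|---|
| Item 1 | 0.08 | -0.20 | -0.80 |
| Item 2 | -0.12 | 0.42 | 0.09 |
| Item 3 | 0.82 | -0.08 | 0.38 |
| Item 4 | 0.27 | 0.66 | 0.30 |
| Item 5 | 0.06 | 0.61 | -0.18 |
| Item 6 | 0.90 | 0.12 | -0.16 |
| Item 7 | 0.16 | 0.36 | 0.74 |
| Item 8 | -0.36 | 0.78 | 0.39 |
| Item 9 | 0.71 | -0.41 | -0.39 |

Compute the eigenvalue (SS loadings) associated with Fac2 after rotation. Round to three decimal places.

SS loadings for Fac2 = (-0.20)² + 0.42² + (-0.08)² + 0.66² + 0.61² + 0.12² + 0.36² + 0.78² + (-0.41)² = 0.0400 + 0.1764 + 0.0064 + 0.4356 + 0.3721 + 0.0144 + 0.1296 + 0.6084 + 0.1681 = 1.9510

1.951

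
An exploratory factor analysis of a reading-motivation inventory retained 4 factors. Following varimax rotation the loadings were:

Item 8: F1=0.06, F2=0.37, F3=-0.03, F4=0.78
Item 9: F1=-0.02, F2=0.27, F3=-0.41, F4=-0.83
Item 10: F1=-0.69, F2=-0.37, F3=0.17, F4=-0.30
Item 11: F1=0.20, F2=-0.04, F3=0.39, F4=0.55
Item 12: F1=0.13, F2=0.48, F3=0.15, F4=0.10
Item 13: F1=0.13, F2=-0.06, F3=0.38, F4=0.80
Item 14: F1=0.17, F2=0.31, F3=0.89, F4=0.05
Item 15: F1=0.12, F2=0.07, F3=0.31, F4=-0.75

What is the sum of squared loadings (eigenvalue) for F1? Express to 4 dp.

0.5972

SS loadings for F1 = 0.06² + (-0.02)² + (-0.69)² + 0.20² + 0.13² + 0.13² + 0.17² + 0.12² = 0.0036 + 0.0004 + 0.4761 + 0.0400 + 0.0169 + 0.0169 + 0.0289 + 0.0144 = 0.5972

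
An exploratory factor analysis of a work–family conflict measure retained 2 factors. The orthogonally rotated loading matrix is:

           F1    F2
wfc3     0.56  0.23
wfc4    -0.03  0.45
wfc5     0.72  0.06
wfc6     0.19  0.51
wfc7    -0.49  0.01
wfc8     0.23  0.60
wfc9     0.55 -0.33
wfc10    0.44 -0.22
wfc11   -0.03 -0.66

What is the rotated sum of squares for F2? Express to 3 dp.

SS loadings for F2 = 0.23² + 0.45² + 0.06² + 0.51² + 0.01² + 0.60² + (-0.33)² + (-0.22)² + (-0.66)² = 0.0529 + 0.2025 + 0.0036 + 0.2601 + 0.0001 + 0.3600 + 0.1089 + 0.0484 + 0.4356 = 1.4721

1.472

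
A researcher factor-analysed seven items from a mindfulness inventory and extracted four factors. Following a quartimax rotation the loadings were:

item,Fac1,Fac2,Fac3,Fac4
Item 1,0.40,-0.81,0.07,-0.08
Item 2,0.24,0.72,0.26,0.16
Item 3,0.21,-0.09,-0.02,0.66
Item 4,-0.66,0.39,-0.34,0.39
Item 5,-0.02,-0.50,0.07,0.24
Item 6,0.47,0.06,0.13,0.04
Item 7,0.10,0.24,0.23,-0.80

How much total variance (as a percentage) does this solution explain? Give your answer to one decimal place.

59.4%

SS loadings by factor: 0.9286, 1.6459, 0.2632, 1.3189; total = 4.1566.
Total variance with 7 standardized items is 7, so the solution explains 4.1566/7 = 0.5938 = 59.38%.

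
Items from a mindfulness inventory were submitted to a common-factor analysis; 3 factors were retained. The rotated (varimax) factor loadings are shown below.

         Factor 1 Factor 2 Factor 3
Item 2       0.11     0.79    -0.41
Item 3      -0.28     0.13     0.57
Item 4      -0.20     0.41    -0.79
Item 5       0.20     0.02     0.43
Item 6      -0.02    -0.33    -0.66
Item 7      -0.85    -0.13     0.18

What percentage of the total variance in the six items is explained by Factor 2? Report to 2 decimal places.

15.59%

SS loadings for Factor 2 = 0.79² + 0.13² + 0.41² + 0.02² + (-0.33)² + (-0.13)² = 0.9353
With 6 standardized items, total variance = 6. Proportion = 0.9353/6 = 0.1559 → 15.59%.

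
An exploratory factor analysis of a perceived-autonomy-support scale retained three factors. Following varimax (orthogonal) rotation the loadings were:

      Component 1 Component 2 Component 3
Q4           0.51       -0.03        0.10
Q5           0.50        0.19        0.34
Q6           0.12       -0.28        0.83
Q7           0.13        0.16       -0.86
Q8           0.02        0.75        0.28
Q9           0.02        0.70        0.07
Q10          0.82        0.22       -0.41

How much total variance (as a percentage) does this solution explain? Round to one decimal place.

60.9%

Communalities: 0.2710, 0.4017, 0.7817, 0.7821, 0.6413, 0.4953, 0.8889; Σh² = 4.2620.
Total variance with 7 standardized items is 7, so the solution explains 4.2620/7 = 0.6089 = 60.89%.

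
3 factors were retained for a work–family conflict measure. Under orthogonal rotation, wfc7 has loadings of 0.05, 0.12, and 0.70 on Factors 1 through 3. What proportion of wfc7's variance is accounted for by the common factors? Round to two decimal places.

h² = 0.05² + 0.12² + 0.70² = 0.0025 + 0.0144 + 0.4900 = 0.5069

0.51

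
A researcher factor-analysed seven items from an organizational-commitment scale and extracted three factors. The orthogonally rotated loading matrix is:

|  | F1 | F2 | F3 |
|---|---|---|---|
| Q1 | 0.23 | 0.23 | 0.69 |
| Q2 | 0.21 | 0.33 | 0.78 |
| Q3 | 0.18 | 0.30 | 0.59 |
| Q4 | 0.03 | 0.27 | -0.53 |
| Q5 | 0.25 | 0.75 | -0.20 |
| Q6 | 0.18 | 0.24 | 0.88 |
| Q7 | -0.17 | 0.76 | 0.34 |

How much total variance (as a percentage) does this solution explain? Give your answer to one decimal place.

Communalities: 0.5819, 0.7614, 0.4705, 0.3547, 0.6650, 0.8644, 0.7221; Σh² = 4.4200.
Total variance with 7 standardized items is 7, so the solution explains 4.4200/7 = 0.6314 = 63.14%.

63.1%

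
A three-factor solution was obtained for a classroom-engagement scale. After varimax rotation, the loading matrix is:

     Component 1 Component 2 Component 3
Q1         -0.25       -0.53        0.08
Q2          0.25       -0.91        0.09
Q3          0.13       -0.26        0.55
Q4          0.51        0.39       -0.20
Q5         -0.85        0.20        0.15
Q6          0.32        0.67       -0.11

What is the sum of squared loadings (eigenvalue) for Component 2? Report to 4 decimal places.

1.8176

SS loadings for Component 2 = (-0.53)² + (-0.91)² + (-0.26)² + 0.39² + 0.20² + 0.67² = 0.2809 + 0.8281 + 0.0676 + 0.1521 + 0.0400 + 0.4489 = 1.8176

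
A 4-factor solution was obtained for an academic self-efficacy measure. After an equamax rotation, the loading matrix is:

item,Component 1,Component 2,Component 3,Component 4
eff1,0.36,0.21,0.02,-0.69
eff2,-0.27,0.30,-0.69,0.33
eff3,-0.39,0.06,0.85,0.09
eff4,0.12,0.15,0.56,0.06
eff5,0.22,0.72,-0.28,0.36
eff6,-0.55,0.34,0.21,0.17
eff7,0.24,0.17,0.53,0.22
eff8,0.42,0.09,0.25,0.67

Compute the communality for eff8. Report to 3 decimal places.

h² = 0.42² + 0.09² + 0.25² + 0.67² = 0.1764 + 0.0081 + 0.0625 + 0.4489 = 0.6959

0.696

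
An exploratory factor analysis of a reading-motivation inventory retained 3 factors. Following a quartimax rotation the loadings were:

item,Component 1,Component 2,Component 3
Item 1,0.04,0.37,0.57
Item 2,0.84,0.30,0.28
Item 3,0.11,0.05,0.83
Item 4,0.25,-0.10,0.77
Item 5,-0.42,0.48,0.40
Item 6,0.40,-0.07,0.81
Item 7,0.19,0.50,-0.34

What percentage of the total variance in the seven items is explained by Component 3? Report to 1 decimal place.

37.4%

SS loadings for Component 3 = 0.57² + 0.28² + 0.83² + 0.77² + 0.40² + 0.81² + (-0.34)² = 2.6168
With 7 standardized items, total variance = 7. Proportion = 2.6168/7 = 0.3738 → 37.38%.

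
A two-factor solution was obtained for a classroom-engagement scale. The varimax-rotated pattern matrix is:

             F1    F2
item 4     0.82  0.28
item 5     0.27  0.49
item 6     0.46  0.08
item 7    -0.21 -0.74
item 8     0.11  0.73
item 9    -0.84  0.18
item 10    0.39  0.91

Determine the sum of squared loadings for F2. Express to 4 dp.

2.2659

SS loadings for F2 = 0.28² + 0.49² + 0.08² + (-0.74)² + 0.73² + 0.18² + 0.91² = 0.0784 + 0.2401 + 0.0064 + 0.5476 + 0.5329 + 0.0324 + 0.8281 = 2.2659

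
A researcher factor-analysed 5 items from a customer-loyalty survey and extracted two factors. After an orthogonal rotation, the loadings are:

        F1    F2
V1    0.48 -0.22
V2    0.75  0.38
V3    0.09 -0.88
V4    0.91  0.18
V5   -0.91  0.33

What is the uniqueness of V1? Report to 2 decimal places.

h² = 0.48² + (-0.22)² = 0.2304 + 0.0484 = 0.2788
Uniqueness u² = 1 − h² = 1 − 0.2788 = 0.7212

0.72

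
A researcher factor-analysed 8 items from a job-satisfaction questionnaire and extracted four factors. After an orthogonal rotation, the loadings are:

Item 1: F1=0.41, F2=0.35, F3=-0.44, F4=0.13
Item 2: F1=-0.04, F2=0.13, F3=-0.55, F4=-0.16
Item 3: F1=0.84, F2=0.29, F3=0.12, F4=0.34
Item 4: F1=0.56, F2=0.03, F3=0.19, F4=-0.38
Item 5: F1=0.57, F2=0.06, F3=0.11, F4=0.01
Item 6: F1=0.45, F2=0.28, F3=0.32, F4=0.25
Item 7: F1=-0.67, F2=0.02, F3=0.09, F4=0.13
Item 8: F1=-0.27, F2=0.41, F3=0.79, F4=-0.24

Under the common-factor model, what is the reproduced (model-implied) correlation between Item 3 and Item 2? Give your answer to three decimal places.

r̂ = Σ λ_i·λ_j across factors = (0.84)(-0.04) + (0.29)(0.13) + (0.12)(-0.55) + (0.34)(-0.16)
  = -0.0336 +0.0377 -0.0660 -0.0544 = -0.1163

-0.116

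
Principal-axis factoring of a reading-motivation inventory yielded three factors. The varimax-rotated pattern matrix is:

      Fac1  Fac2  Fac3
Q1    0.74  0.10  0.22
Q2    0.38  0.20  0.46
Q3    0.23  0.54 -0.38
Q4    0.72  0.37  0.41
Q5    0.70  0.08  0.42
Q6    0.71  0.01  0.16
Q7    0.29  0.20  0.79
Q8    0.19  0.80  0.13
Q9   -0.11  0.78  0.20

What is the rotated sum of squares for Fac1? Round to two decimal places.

2.39

SS loadings for Fac1 = 0.74² + 0.38² + 0.23² + 0.72² + 0.70² + 0.71² + 0.29² + 0.19² + (-0.11)² = 0.5476 + 0.1444 + 0.0529 + 0.5184 + 0.4900 + 0.5041 + 0.0841 + 0.0361 + 0.0121 = 2.3897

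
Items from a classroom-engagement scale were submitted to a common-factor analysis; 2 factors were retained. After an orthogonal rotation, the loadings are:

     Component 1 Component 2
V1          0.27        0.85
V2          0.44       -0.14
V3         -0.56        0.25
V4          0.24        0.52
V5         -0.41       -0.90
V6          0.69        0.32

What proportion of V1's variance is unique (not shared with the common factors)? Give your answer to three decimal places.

0.205

h² = 0.27² + 0.85² = 0.0729 + 0.7225 = 0.7954
Uniqueness u² = 1 − h² = 1 − 0.7954 = 0.2046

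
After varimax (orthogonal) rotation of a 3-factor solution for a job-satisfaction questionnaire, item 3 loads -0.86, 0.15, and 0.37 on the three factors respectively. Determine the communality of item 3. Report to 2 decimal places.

h² = (-0.86)² + 0.15² + 0.37² = 0.7396 + 0.0225 + 0.1369 = 0.8990

0.90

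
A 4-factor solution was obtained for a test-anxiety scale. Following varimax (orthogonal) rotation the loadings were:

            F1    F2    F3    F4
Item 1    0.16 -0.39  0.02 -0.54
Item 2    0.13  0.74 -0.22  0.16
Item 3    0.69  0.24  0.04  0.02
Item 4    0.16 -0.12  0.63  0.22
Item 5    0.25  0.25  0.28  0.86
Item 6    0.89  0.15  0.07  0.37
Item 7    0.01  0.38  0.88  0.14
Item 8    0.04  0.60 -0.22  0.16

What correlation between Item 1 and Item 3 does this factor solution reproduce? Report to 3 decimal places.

r̂ = Σ λ_i·λ_j across factors = (0.16)(0.69) + (-0.39)(0.24) + (0.02)(0.04) + (-0.54)(0.02)
  = +0.1104 -0.0936 +0.0008 -0.0108 = 0.0068

0.007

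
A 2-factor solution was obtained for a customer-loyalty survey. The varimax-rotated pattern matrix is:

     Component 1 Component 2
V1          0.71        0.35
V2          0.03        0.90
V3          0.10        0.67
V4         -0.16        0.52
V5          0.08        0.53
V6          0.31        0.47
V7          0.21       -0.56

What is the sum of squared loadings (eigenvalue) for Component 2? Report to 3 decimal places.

SS loadings for Component 2 = 0.35² + 0.90² + 0.67² + 0.52² + 0.53² + 0.47² + (-0.56)² = 0.1225 + 0.8100 + 0.4489 + 0.2704 + 0.2809 + 0.2209 + 0.3136 = 2.4672

2.467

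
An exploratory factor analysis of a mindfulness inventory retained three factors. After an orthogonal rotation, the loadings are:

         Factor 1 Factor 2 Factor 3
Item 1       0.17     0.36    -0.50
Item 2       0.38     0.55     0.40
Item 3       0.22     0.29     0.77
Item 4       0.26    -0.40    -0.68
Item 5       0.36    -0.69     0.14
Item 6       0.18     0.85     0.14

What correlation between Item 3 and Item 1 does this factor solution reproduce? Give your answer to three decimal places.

-0.243

r̂ = Σ λ_i·λ_j across factors = (0.22)(0.17) + (0.29)(0.36) + (0.77)(-0.50)
  = +0.0374 +0.1044 -0.3850 = -0.2432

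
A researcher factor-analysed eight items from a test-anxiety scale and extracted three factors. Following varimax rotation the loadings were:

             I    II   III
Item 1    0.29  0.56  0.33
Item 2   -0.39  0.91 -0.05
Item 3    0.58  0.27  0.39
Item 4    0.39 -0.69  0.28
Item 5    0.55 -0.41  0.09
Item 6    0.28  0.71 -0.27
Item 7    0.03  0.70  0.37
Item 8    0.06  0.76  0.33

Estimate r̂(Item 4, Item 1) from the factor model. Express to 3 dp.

-0.181

r̂ = Σ λ_i·λ_j across factors = (0.39)(0.29) + (-0.69)(0.56) + (0.28)(0.33)
  = +0.1131 -0.3864 +0.0924 = -0.1809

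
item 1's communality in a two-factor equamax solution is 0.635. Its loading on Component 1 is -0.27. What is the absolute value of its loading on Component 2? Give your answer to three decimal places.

0.750

Under orthogonal rotation h² = Σλ², so λ_Component 2² = h² − (0.0729) = 0.635 − 0.0729 = 0.5621.
|λ| = √0.5621 = 0.7497.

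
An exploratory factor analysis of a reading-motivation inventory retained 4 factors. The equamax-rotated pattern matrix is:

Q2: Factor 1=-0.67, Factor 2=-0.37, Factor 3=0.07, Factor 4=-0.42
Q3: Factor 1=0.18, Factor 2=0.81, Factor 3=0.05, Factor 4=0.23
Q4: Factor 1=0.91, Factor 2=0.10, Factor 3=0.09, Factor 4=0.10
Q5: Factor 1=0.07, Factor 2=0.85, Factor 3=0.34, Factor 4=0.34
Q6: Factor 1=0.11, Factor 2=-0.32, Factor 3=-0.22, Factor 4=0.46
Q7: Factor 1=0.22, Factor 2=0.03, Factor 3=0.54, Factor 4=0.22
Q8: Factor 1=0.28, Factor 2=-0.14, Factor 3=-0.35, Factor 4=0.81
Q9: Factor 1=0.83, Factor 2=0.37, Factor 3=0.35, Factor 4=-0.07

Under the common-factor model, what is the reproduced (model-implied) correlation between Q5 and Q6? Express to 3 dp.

-0.183

r̂ = Σ λ_i·λ_j across factors = (0.07)(0.11) + (0.85)(-0.32) + (0.34)(-0.22) + (0.34)(0.46)
  = +0.0077 -0.2720 -0.0748 +0.1564 = -0.1827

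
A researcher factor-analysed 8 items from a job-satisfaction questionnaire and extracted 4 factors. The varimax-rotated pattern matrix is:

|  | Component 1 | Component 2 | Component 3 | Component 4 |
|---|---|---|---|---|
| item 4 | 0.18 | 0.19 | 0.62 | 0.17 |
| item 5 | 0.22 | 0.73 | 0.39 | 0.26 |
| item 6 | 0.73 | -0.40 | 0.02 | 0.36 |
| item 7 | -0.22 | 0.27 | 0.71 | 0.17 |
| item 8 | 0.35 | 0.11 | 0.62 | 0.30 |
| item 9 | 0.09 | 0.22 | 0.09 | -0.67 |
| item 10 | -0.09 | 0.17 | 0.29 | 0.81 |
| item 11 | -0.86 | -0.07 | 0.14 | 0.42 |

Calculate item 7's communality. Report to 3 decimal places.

0.654

h² = (-0.22)² + 0.27² + 0.71² + 0.17² = 0.0484 + 0.0729 + 0.5041 + 0.0289 = 0.6543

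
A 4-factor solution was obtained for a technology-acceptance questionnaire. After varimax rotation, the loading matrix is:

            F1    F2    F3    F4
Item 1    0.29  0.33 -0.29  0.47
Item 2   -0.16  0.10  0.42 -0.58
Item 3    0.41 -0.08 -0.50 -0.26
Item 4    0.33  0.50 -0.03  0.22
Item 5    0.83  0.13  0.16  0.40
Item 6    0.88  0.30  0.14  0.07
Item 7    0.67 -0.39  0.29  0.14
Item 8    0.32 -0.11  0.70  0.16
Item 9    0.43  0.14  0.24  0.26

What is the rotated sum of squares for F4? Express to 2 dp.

0.95

SS loadings for F4 = 0.47² + (-0.58)² + (-0.26)² + 0.22² + 0.40² + 0.07² + 0.14² + 0.16² + 0.26² = 0.2209 + 0.3364 + 0.0676 + 0.0484 + 0.1600 + 0.0049 + 0.0196 + 0.0256 + 0.0676 = 0.9510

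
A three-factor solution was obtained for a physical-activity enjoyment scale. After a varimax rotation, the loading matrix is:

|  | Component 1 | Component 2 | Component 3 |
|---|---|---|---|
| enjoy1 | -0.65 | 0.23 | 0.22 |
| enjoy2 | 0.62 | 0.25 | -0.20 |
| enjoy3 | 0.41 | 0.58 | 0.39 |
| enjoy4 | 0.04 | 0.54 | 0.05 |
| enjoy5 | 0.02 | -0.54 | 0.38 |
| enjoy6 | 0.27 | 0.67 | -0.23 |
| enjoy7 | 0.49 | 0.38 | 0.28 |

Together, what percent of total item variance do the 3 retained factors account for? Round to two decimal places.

Communalities: 0.5238, 0.4869, 0.6566, 0.2957, 0.4364, 0.5747, 0.4629; Σh² = 3.4370.
Total variance with 7 standardized items is 7, so the solution explains 3.4370/7 = 0.4910 = 49.10%.

49.10%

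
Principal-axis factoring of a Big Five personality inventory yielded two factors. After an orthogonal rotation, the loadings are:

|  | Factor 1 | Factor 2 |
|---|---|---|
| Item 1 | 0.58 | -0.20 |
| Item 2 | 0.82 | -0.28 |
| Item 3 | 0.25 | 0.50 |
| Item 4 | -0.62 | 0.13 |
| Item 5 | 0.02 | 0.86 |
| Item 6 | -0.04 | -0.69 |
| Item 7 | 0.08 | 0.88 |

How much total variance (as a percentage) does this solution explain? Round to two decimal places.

54.85%

SS loadings by factor: 1.4641, 2.3754; total = 3.8395.
Total variance with 7 standardized items is 7, so the solution explains 3.8395/7 = 0.5485 = 54.85%.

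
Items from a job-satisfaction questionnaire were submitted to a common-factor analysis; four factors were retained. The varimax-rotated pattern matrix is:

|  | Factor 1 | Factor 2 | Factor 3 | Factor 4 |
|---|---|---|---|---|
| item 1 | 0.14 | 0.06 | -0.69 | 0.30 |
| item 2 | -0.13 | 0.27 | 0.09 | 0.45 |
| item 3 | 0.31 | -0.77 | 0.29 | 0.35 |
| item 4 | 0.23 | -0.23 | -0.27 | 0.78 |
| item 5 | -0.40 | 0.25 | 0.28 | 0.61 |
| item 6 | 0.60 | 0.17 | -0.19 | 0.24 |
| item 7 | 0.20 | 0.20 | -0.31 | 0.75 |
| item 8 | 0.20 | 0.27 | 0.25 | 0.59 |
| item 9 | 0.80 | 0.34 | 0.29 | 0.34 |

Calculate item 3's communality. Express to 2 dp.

0.90

h² = 0.31² + (-0.77)² + 0.29² + 0.35² = 0.0961 + 0.5929 + 0.0841 + 0.1225 = 0.8956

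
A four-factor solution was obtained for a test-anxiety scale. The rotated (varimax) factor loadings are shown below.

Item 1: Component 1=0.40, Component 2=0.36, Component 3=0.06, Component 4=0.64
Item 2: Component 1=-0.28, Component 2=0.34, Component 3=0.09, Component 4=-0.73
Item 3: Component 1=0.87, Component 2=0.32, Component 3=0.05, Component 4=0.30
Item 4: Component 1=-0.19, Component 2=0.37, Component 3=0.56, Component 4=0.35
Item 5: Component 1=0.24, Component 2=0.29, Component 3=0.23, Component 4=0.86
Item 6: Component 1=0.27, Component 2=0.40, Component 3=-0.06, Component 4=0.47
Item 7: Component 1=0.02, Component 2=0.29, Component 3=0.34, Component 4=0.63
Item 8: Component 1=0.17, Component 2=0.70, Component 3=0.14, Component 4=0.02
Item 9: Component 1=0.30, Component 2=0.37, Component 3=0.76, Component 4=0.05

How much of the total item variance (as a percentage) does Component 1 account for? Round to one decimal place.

14.2%

SS loadings for Component 1 = 0.40² + (-0.28)² + 0.87² + (-0.19)² + 0.24² + 0.27² + 0.02² + 0.17² + 0.30² = 1.2812
With 9 standardized items, total variance = 9. Proportion = 1.2812/9 = 0.1424 → 14.24%.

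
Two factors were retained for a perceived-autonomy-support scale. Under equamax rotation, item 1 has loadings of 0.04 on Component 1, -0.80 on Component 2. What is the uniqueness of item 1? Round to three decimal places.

0.358

h² = 0.04² + (-0.80)² = 0.0016 + 0.6400 = 0.6416
Uniqueness u² = 1 − h² = 1 − 0.6416 = 0.3584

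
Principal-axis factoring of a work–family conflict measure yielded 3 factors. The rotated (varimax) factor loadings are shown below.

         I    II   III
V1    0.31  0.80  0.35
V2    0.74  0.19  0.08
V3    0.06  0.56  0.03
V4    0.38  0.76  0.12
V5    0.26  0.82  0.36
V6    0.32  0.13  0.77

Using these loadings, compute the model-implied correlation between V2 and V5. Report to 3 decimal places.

r̂ = Σ λ_i·λ_j across factors = (0.74)(0.26) + (0.19)(0.82) + (0.08)(0.36)
  = +0.1924 +0.1558 +0.0288 = 0.3770

0.377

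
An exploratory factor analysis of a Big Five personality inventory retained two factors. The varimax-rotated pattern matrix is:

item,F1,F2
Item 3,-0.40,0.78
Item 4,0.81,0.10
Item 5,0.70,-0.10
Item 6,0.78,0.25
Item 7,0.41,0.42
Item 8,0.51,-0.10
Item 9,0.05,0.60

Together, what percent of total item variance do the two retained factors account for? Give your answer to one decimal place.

SS loadings by factor: 2.3452, 1.2373; total = 3.5825.
Total variance with 7 standardized items is 7, so the solution explains 3.5825/7 = 0.5118 = 51.18%.

51.2%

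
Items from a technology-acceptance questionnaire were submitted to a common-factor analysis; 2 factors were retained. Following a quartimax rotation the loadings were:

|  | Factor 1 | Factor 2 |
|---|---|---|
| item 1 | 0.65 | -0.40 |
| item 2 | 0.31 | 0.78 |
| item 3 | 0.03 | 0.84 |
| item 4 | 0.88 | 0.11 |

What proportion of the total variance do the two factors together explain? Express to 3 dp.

SS loadings by factor: 1.2939, 1.4861; total = 2.7800.
Total variance with 4 standardized items is 4, so the solution explains 2.7800/4 = 0.6950.

0.695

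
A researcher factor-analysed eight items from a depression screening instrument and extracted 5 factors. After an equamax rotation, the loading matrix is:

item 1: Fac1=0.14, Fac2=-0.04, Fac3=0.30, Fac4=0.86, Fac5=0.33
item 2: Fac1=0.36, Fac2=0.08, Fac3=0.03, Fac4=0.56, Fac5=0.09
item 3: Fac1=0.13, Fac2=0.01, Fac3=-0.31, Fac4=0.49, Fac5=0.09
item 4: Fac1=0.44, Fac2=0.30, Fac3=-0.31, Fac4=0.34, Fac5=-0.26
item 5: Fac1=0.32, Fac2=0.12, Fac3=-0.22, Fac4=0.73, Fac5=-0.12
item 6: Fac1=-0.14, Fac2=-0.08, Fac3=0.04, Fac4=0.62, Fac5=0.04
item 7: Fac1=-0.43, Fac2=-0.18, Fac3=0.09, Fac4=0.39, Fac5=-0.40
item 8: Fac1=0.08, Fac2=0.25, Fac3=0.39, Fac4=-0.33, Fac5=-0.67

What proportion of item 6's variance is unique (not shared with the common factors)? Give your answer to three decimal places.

h² = (-0.14)² + (-0.08)² + 0.04² + 0.62² + 0.04² = 0.0196 + 0.0064 + 0.0016 + 0.3844 + 0.0016 = 0.4136
Uniqueness u² = 1 − h² = 1 − 0.4136 = 0.5864

0.586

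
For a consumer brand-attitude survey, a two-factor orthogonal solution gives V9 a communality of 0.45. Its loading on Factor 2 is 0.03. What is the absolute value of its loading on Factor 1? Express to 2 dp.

Under orthogonal rotation h² = Σλ², so λ_Factor 1² = h² − (0.0009) = 0.45 − 0.0009 = 0.4491.
|λ| = √0.4491 = 0.6701.

0.67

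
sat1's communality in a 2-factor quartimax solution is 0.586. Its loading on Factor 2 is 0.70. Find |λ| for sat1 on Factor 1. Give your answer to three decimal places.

0.310

Under orthogonal rotation h² = Σλ², so λ_Factor 1² = h² − (0.4900) = 0.586 − 0.4900 = 0.0960.
|λ| = √0.0960 = 0.3098.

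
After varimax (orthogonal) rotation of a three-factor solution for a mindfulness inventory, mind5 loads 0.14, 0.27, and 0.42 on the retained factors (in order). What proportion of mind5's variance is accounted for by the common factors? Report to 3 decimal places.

h² = 0.14² + 0.27² + 0.42² = 0.0196 + 0.0729 + 0.1764 = 0.2689

0.269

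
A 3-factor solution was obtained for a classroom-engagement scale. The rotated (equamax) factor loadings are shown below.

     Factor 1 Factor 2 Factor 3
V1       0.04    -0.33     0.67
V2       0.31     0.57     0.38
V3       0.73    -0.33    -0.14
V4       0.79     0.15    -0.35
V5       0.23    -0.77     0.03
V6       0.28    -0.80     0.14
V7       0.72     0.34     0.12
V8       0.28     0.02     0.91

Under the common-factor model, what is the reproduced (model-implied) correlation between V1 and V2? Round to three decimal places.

r̂ = Σ λ_i·λ_j across factors = (0.04)(0.31) + (-0.33)(0.57) + (0.67)(0.38)
  = +0.0124 -0.1881 +0.2546 = 0.0789

0.079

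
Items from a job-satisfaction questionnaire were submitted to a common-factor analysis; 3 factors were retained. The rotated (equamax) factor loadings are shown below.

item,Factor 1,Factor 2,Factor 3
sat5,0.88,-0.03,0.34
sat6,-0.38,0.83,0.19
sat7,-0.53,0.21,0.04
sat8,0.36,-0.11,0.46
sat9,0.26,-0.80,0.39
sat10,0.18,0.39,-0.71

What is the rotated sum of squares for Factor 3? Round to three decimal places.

SS loadings for Factor 3 = 0.34² + 0.19² + 0.04² + 0.46² + 0.39² + (-0.71)² = 0.1156 + 0.0361 + 0.0016 + 0.2116 + 0.1521 + 0.5041 = 1.0211

1.021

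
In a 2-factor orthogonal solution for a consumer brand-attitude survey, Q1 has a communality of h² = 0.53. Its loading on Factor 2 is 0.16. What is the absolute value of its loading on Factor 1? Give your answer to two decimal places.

0.71

Under orthogonal rotation h² = Σλ², so λ_Factor 1² = h² − (0.0256) = 0.53 − 0.0256 = 0.5044.
|λ| = √0.5044 = 0.7102.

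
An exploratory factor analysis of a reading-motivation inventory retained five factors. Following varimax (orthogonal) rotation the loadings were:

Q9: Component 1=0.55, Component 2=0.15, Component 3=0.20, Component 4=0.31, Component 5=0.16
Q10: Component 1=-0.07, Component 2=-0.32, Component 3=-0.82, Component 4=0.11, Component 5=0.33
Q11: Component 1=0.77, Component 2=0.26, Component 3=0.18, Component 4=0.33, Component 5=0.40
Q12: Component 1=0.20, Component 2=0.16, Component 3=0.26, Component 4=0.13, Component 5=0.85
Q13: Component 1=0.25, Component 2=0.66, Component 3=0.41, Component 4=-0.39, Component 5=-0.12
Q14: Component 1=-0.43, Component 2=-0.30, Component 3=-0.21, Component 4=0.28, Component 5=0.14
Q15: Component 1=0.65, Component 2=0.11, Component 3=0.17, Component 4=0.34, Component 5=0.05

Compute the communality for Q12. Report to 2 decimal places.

h² = 0.20² + 0.16² + 0.26² + 0.13² + 0.85² = 0.0400 + 0.0256 + 0.0676 + 0.0169 + 0.7225 = 0.8726

0.87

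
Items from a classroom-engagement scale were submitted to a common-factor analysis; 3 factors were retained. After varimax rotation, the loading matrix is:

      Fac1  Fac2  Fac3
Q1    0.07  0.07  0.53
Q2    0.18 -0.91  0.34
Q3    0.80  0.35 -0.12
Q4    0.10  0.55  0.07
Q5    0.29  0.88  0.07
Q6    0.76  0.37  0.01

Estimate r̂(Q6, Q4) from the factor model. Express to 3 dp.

r̂ = Σ λ_i·λ_j across factors = (0.76)(0.10) + (0.37)(0.55) + (0.01)(0.07)
  = +0.0760 +0.2035 +0.0007 = 0.2802

0.280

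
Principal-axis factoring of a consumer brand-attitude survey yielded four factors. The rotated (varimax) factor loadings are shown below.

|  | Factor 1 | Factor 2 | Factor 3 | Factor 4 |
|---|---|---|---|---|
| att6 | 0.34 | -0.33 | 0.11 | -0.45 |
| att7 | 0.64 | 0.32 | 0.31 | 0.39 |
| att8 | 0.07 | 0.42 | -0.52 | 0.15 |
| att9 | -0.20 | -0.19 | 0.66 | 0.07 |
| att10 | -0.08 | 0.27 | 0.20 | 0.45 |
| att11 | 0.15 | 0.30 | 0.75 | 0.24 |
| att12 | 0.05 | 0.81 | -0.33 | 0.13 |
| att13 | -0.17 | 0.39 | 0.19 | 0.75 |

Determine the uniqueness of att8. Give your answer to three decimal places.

0.526

h² = 0.07² + 0.42² + (-0.52)² + 0.15² = 0.0049 + 0.1764 + 0.2704 + 0.0225 = 0.4742
Uniqueness u² = 1 − h² = 1 − 0.4742 = 0.5258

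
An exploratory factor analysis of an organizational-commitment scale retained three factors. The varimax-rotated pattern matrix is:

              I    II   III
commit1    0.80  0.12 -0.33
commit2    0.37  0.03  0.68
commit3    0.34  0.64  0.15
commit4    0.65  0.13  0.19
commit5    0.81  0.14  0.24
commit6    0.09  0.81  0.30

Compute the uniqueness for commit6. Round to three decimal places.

0.246

h² = 0.09² + 0.81² + 0.30² = 0.0081 + 0.6561 + 0.0900 = 0.7542
Uniqueness u² = 1 − h² = 1 − 0.7542 = 0.2458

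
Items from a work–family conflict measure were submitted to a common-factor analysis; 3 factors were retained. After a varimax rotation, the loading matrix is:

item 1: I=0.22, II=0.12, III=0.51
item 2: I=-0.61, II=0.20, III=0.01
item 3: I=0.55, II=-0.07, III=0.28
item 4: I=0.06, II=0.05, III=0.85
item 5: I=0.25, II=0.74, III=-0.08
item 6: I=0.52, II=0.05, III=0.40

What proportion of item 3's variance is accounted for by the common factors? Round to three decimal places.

h² = 0.55² + (-0.07)² + 0.28² = 0.3025 + 0.0049 + 0.0784 = 0.3858

0.386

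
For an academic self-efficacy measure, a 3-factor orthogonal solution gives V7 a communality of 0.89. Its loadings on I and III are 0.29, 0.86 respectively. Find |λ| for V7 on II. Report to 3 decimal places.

Under orthogonal rotation h² = Σλ², so λ_II² = h² − (0.8237) = 0.89 − 0.8237 = 0.0663.
|λ| = √0.0663 = 0.2575.

0.257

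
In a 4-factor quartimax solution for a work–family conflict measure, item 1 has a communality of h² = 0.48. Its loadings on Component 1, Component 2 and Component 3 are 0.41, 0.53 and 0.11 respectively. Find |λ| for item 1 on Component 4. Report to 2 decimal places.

Under orthogonal rotation h² = Σλ², so λ_Component 4² = h² − (0.4611) = 0.48 − 0.4611 = 0.0189.
|λ| = √0.0189 = 0.1375.

0.14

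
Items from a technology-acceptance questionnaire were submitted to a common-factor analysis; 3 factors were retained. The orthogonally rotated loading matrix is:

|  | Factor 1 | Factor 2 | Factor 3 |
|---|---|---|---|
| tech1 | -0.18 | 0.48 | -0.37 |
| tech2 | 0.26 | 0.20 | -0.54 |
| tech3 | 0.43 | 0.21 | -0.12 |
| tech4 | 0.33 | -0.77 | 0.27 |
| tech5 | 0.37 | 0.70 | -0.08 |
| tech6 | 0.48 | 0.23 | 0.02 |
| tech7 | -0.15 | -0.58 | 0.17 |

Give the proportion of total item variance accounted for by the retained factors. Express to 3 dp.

0.446

SS loadings by factor: 0.7836, 1.7867, 0.5515; total = 3.1218.
Total variance with 7 standardized items is 7, so the solution explains 3.1218/7 = 0.4460.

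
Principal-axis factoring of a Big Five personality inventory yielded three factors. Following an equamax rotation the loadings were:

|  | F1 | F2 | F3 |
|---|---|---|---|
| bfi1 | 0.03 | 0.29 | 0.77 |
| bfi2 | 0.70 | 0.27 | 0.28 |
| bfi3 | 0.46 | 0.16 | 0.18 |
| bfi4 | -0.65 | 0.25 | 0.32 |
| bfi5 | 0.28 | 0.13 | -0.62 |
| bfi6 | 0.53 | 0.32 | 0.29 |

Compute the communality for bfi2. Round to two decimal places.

0.64

h² = 0.70² + 0.27² + 0.28² = 0.4900 + 0.0729 + 0.0784 = 0.6413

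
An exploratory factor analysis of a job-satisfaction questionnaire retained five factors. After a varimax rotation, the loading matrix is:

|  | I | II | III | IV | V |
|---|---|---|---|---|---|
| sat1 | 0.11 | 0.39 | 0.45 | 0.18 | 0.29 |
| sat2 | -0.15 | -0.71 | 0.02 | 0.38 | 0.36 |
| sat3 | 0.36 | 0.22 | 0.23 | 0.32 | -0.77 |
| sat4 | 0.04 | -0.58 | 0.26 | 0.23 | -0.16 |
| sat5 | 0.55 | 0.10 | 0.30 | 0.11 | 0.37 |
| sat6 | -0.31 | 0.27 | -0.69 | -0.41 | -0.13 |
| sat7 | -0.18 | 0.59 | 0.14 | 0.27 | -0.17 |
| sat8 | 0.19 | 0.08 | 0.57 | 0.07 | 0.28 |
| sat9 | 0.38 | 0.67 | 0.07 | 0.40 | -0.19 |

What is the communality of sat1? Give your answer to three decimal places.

h² = 0.11² + 0.39² + 0.45² + 0.18² + 0.29² = 0.0121 + 0.1521 + 0.2025 + 0.0324 + 0.0841 = 0.4832

0.483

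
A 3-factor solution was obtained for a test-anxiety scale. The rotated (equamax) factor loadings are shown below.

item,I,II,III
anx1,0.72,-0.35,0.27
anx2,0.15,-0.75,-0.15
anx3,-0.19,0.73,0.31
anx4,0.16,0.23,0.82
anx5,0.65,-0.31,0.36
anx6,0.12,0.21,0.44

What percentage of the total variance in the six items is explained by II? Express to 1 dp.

23.5%

SS loadings for II = (-0.35)² + (-0.75)² + 0.73² + 0.23² + (-0.31)² + 0.21² = 1.4110
With 6 standardized items, total variance = 6. Proportion = 1.4110/6 = 0.2352 → 23.52%.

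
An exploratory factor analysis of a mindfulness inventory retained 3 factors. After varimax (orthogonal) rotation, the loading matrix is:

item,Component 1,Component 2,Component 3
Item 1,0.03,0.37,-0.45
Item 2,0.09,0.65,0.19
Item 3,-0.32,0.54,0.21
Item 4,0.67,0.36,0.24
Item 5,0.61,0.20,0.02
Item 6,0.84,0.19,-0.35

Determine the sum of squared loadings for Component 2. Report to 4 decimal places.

SS loadings for Component 2 = 0.37² + 0.65² + 0.54² + 0.36² + 0.20² + 0.19² = 0.1369 + 0.4225 + 0.2916 + 0.1296 + 0.0400 + 0.0361 = 1.0567

1.0567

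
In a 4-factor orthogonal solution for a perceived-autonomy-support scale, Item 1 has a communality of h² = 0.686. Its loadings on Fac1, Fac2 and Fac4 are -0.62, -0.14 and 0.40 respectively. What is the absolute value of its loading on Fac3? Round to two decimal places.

0.35

Under orthogonal rotation h² = Σλ², so λ_Fac3² = h² − (0.5640) = 0.686 − 0.5640 = 0.1220.
|λ| = √0.1220 = 0.3493.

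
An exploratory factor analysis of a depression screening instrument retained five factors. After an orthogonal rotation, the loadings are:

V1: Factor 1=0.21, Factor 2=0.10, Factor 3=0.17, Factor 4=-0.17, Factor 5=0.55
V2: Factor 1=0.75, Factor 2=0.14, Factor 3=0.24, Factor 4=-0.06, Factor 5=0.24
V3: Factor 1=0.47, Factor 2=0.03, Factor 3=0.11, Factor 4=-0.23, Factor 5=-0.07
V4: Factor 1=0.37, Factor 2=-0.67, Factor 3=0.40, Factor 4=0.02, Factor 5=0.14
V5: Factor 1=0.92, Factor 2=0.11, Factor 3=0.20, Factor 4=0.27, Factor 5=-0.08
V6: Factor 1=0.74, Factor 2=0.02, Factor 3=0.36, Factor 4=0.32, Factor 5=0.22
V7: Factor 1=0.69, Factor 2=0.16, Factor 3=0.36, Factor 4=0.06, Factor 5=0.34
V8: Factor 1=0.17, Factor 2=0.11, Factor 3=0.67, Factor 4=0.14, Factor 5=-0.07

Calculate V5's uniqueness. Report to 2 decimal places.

h² = 0.92² + 0.11² + 0.20² + 0.27² + (-0.08)² = 0.8464 + 0.0121 + 0.0400 + 0.0729 + 0.0064 = 0.9778
Uniqueness u² = 1 − h² = 1 − 0.9778 = 0.0222

0.02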